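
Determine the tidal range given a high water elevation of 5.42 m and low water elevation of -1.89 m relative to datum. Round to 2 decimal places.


Tidal range = High water - Low water
Tidal range = 5.42 - (-1.89)
Tidal range = 7.31 m

7.31


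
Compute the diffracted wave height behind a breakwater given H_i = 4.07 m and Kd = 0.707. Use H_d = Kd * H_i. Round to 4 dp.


H_d = Kd * H_i
H_d = 0.707 * 4.07
H_d = 2.8775 m

2.8775


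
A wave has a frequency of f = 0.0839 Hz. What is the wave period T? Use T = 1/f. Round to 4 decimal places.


T = 1 / f
T = 1 / 0.0839
T = 11.9190 s

11.9190


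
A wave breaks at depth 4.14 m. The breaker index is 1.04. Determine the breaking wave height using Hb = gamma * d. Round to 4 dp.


Hb = gamma * d
Hb = 1.04 * 4.14
Hb = 4.3056 m

4.3056


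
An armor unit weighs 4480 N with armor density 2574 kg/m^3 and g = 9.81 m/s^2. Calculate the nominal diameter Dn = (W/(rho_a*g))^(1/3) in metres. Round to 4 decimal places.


V = W / (rho_a * g)
V = 4480 / (2574 * 9.81)
V = 4480 / 25250.94
V = 0.177419 m^3
Dn = V^(1/3) = 0.177419^(1/3)
Dn = 0.5619 m

0.5619


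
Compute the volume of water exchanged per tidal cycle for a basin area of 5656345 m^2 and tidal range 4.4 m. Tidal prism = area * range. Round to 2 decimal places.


Tidal prism = Area * Tidal range
P = 5656345 * 4.4
P = 24887918.00 m^3

24887918.00


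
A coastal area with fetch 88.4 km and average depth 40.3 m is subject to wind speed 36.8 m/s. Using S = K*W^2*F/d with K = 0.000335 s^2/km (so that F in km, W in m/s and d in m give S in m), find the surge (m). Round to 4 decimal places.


S = K * W^2 * F / d
W^2 = 36.8^2 = 1354.24
S = 0.000335 * 1354.24 * 88.4 / 40.3
Numerator = 0.000335 * 1354.24 * 88.4 = 40.104463
S = 40.104463 / 40.3 = 0.9951 m

0.9951


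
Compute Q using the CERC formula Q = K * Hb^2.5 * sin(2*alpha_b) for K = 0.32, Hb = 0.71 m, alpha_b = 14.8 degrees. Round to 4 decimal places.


Q = K * Hb^2.5 * sin(2 * alpha_b)
Hb^2.5 = 0.71^2.5 = 0.424762
sin(2 * 14.8) = sin(29.6) = 0.493942
Q = 0.32 * 0.424762 * 0.493942
Q = 0.0671 m^3/s

0.0671


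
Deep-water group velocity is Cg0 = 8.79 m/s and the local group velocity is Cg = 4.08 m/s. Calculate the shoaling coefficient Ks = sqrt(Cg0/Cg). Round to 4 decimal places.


Ks = sqrt(Cg0 / Cg)
Ks = sqrt(8.79 / 4.08)
Ks = sqrt(2.1544)
Ks = 1.4678

1.4678


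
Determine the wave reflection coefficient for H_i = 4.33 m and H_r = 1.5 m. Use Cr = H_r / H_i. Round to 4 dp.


Cr = H_r / H_i
Cr = 1.5 / 4.33
Cr = 0.3464

0.3464


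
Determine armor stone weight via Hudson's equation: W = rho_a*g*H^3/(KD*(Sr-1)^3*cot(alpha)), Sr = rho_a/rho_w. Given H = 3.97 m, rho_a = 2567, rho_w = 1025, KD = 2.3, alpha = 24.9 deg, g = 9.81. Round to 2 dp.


Sr = rho_a / rho_w = 2567 / 1025 = 2.504390
(Sr - 1) = 1.504390
(Sr - 1)^3 = 3.404721
cot(24.9) = 1 / tan(24.9) = 1 / 0.464185 = 2.154316
Numerator = 2567 * 9.81 * 3.97^3 = 1575674.0998
Denominator = 2.3 * 3.404721 * 2.154316 = 16.870140
W = 1575674.0998 / 16.870140
W = 93400.18 N

93400.18


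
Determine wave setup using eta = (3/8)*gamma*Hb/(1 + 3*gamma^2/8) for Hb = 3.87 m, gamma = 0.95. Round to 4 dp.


eta = (3/8) * gamma * Hb / (1 + 3*gamma^2/8)
Numerator = (3/8) * 0.95 * 3.87 = 1.378687
Denominator = 1 + 3*0.95^2/8 = 1 + 0.338438 = 1.338438
eta = 1.378687 / 1.338438
eta = 1.0301 m

1.0301


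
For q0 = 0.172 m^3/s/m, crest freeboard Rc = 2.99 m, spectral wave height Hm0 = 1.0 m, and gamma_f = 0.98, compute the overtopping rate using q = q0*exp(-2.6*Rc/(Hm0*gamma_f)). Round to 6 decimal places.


q = q0 * exp(-2.6 * Rc / (Hm0 * gamma_f))
Exponent = -2.6 * 2.99 / (1.0 * 0.98)
= -2.6 * 2.99 / 0.9800
= -7.932653
exp(-7.932653) = 0.000359
q = 0.172 * 0.000359
q = 0.000062 m^3/s/m

0.000062


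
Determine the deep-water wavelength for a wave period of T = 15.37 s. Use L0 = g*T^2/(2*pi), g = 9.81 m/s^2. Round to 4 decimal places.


L0 = g * T^2 / (2 * pi)
L0 = 9.81 * 15.37^2 / (2 * pi)
L0 = 9.81 * 236.2369 / 6.28319
L0 = 2317.4840 / 6.28319
L0 = 368.8390 m

368.8390


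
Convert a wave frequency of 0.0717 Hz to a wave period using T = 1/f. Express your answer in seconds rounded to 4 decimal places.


T = 1 / f
T = 1 / 0.0717
T = 13.9470 s

13.9470


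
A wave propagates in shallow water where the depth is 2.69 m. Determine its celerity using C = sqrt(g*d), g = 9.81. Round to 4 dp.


Using the shallow-water approximation:
C = sqrt(g * d) = sqrt(9.81 * 2.69)
C = sqrt(26.3889)
C = 5.1370 m/s

5.1370


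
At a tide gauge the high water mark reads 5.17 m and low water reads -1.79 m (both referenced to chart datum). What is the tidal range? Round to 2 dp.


Tidal range = High water - Low water
Tidal range = 5.17 - (-1.79)
Tidal range = 6.96 m

6.96


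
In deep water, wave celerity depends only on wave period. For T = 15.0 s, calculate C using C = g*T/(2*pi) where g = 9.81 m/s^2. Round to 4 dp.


We use the deep-water celerity formula:
C = g * T / (2 * pi)
C = 9.81 * 15.0 / (2 * 3.14159...)
C = 147.150000 / 6.283185
C = 23.4196 m/s

23.4196


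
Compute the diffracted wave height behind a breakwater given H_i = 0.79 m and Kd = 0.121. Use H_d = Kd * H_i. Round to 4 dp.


H_d = Kd * H_i
H_d = 0.121 * 0.79
H_d = 0.0956 m

0.0956


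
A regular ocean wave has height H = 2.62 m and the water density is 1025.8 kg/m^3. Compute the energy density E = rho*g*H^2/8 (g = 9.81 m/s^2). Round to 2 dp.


E = (1/8) * rho * g * H^2
E = (1/8) * 1025.8 * 9.81 * 2.62^2
E = 0.125 * 1025.8 * 9.81 * 6.8644
E = 8634.64 J/m^2

8634.64


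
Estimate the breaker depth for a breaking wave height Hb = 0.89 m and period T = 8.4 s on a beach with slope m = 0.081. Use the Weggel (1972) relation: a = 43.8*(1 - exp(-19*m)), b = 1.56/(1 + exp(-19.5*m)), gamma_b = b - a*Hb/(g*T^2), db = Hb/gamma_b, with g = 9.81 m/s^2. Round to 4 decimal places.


a = 43.8 * (1 - exp(-19 * m))
exp(-19 * 0.081) = exp(-1.5390) = 0.214596
a = 43.8 * (1 - 0.214596) = 34.400713
b = 1.56 / (1 + exp(-19.5 * m))
exp(-19.5 * 0.081) = exp(-1.5795) = 0.206078
b = 1.56 / (1 + 0.206078) = 1.293449
Hb / (g * T^2) = 0.89 / (9.81 * 8.4^2) = 0.89 / 692.1936 = 0.00128577
gamma_b = b - a * Hb/(g*T^2) = 1.293449 - 34.400713 * 0.00128577 = 1.249217
db = Hb / gamma_b = 0.89 / 1.249217
db = 0.7124 m

0.7124


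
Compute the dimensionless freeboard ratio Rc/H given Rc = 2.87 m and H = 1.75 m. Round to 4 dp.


Relative freeboard = Rc / H
= 2.87 / 1.75
= 1.6400

1.6400


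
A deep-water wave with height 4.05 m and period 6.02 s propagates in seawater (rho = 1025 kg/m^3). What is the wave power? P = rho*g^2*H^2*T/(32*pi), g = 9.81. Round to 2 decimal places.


P = rho * g^2 * H^2 * T / (32 * pi)
P = 1025 * 9.81^2 * 4.05^2 * 6.02 / (32 * pi)
P = 1025 * 96.2361 * 16.4025 * 6.02 / 100.53096
P = 96887.68 W/m

96887.68


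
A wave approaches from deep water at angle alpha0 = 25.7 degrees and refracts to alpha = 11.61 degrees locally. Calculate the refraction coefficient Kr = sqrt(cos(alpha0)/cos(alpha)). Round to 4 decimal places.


Kr = sqrt(cos(alpha0) / cos(alpha))
cos(25.7) = 0.901077
cos(11.61) = 0.979540
Kr = sqrt(0.901077 / 0.979540)
Kr = sqrt(0.919898)
Kr = 0.9591

0.9591


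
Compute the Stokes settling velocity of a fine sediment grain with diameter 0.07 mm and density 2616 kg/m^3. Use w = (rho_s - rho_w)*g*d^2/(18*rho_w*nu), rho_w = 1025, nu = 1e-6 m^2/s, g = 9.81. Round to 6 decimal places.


w = (rho_s - rho_w) * g * d^2 / (18 * rho_w * nu)
d = 0.07 mm = 0.000070 m
rho_s - rho_w = 2616 - 1025 = 1591
Numerator = 1591 * 9.81 * (0.000070)^2 = 0.000076477779
Denominator = 18 * 1025 * 1e-6 = 0.018450
w = 0.004145 m/s

0.004145


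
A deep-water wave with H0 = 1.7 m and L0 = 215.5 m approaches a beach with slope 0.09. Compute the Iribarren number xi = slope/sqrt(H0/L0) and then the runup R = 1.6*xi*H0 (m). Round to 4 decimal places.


xi = slope / sqrt(H0/L0)
H0/L0 = 1.7/215.5 = 0.007889
sqrt(0.007889) = 0.088818
xi = 0.09 / 0.088818 = 1.013309
R = 1.6 * xi * H0 = 1.6 * 1.013309 * 1.7
R = 2.7562 m

2.7562


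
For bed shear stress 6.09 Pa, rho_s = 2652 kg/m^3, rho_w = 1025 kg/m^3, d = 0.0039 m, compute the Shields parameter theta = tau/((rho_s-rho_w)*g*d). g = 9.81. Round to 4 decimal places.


theta = tau / ((rho_s - rho_w) * g * d)
rho_s - rho_w = 2652 - 1025 = 1627
Denominator = 1627 * 9.81 * 0.0039 = 62.247393
theta = 6.09 / 62.247393
theta = 0.0978

0.0978


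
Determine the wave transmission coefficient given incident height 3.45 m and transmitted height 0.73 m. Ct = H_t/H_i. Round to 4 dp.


Ct = H_t / H_i
Ct = 0.73 / 3.45
Ct = 0.2116

0.2116


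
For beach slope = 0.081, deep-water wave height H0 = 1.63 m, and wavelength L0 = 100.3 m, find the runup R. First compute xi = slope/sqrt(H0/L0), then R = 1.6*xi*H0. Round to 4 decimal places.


xi = slope / sqrt(H0/L0)
H0/L0 = 1.63/100.3 = 0.016251
sqrt(0.016251) = 0.127480
xi = 0.081 / 0.127480 = 0.635392
R = 1.6 * xi * H0 = 1.6 * 0.635392 * 1.63
R = 1.6571 m

1.6571


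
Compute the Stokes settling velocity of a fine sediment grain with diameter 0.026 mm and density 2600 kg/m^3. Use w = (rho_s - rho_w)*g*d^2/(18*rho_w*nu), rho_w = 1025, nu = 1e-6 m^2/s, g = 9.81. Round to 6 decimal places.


w = (rho_s - rho_w) * g * d^2 / (18 * rho_w * nu)
d = 0.026 mm = 0.000026 m
rho_s - rho_w = 2600 - 1025 = 1575
Numerator = 1575 * 9.81 * (0.000026)^2 = 0.000010444707
Denominator = 18 * 1025 * 1e-6 = 0.018450
w = 0.000566 m/s

0.000566


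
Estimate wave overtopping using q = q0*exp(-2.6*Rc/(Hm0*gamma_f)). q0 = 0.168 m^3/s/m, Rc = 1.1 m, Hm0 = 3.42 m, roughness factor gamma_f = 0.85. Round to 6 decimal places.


q = q0 * exp(-2.6 * Rc / (Hm0 * gamma_f))
Exponent = -2.6 * 1.1 / (3.42 * 0.85)
= -2.6 * 1.1 / 2.9070
= -0.983832
exp(-0.983832) = 0.373876
q = 0.168 * 0.373876
q = 0.062811 m^3/s/m

0.062811


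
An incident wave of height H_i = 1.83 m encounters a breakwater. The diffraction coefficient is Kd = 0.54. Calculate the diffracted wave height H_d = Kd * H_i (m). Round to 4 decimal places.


H_d = Kd * H_i
H_d = 0.54 * 1.83
H_d = 0.9882 m

0.9882


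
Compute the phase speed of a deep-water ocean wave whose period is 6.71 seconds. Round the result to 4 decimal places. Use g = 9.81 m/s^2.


We use the deep-water celerity formula:
C = g * T / (2 * pi)
C = 9.81 * 6.71 / (2 * 3.14159...)
C = 65.825100 / 6.283185
C = 10.4764 m/s

10.4764


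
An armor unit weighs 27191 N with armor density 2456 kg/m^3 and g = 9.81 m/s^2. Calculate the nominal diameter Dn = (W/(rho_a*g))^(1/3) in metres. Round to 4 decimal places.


V = W / (rho_a * g)
V = 27191 / (2456 * 9.81)
V = 27191 / 24093.36
V = 1.128568 m^3
Dn = V^(1/3) = 1.128568^(1/3)
Dn = 1.0411 m

1.0411


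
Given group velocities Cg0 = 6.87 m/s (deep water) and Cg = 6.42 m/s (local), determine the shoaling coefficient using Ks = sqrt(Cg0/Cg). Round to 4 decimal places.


Ks = sqrt(Cg0 / Cg)
Ks = sqrt(6.87 / 6.42)
Ks = sqrt(1.0701)
Ks = 1.0345

1.0345


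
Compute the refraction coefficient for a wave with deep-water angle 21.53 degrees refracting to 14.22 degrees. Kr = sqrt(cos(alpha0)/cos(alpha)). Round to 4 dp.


Kr = sqrt(cos(alpha0) / cos(alpha))
cos(21.53) = 0.930226
cos(14.22) = 0.969360
Kr = sqrt(0.930226 / 0.969360)
Kr = sqrt(0.959629)
Kr = 0.9796

0.9796


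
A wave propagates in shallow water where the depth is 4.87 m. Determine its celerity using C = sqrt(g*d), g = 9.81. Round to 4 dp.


Using the shallow-water approximation:
C = sqrt(g * d) = sqrt(9.81 * 4.87)
C = sqrt(47.7747)
C = 6.9119 m/s

6.9119


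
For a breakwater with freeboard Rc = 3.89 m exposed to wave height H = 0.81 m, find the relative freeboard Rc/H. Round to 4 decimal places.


Relative freeboard = Rc / H
= 3.89 / 0.81
= 4.8025

4.8025


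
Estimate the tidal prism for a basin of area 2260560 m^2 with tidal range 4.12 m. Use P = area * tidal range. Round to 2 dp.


Tidal prism = Area * Tidal range
P = 2260560 * 4.12
P = 9313507.20 m^3

9313507.20


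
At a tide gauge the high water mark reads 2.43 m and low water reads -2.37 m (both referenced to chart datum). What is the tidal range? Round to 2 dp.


Tidal range = High water - Low water
Tidal range = 2.43 - (-2.37)
Tidal range = 4.80 m

4.80


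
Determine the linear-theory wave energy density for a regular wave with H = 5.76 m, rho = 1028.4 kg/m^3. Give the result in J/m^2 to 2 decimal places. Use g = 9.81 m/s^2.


E = (1/8) * rho * g * H^2
E = (1/8) * 1028.4 * 9.81 * 5.76^2
E = 0.125 * 1028.4 * 9.81 * 33.1776
E = 41839.46 J/m^2

41839.46


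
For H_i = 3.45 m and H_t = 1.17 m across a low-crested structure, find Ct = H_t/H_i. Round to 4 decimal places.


Ct = H_t / H_i
Ct = 1.17 / 3.45
Ct = 0.3391

0.3391


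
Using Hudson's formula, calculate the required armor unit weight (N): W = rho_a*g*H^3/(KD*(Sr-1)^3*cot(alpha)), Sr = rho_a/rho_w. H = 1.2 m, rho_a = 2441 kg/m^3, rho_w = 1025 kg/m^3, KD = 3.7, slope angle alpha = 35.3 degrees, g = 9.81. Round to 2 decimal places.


Sr = rho_a / rho_w = 2441 / 1025 = 2.381463
(Sr - 1) = 1.381463
(Sr - 1)^3 = 2.636442
cot(35.3) = 1 / tan(35.3) = 1 / 0.708039 = 1.412351
Numerator = 2441 * 9.81 * 1.2^3 = 41379.0509
Denominator = 3.7 * 2.636442 * 1.412351 = 13.777246
W = 41379.0509 / 13.777246
W = 3003.43 N

3003.43


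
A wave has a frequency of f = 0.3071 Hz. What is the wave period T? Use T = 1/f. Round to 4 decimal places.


T = 1 / f
T = 1 / 0.3071
T = 3.2563 s

3.2563


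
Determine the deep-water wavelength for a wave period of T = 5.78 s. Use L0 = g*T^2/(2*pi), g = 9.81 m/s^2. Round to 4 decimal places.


L0 = g * T^2 / (2 * pi)
L0 = 9.81 * 5.78^2 / (2 * pi)
L0 = 9.81 * 33.4084 / 6.28319
L0 = 327.7364 / 6.28319
L0 = 52.1609 m

52.1609


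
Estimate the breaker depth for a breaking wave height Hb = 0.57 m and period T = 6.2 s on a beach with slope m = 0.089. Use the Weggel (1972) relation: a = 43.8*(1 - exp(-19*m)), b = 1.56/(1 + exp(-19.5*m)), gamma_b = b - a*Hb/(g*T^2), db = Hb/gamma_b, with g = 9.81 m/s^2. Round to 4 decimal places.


a = 43.8 * (1 - exp(-19 * m))
exp(-19 * 0.089) = exp(-1.6910) = 0.184335
a = 43.8 * (1 - 0.184335) = 35.726123
b = 1.56 / (1 + exp(-19.5 * m))
exp(-19.5 * 0.089) = exp(-1.7355) = 0.176312
b = 1.56 / (1 + 0.176312) = 1.326179
Hb / (g * T^2) = 0.57 / (9.81 * 6.2^2) = 0.57 / 377.0964 = 0.00151155
gamma_b = b - a * Hb/(g*T^2) = 1.326179 - 35.726123 * 0.00151155 = 1.272177
db = Hb / gamma_b = 0.57 / 1.272177
db = 0.4481 m

0.4481


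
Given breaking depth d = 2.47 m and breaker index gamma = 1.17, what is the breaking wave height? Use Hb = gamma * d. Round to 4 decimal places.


Hb = gamma * d
Hb = 1.17 * 2.47
Hb = 2.8899 m

2.8899


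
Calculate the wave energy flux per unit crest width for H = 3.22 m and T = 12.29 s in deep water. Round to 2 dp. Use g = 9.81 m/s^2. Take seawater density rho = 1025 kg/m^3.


P = rho * g^2 * H^2 * T / (32 * pi)
P = 1025 * 9.81^2 * 3.22^2 * 12.29 / (32 * pi)
P = 1025 * 96.2361 * 10.3684 * 12.29 / 100.53096
P = 125033.29 W/m

125033.29


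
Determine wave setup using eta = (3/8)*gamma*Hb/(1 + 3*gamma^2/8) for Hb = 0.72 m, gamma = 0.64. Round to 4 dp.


eta = (3/8) * gamma * Hb / (1 + 3*gamma^2/8)
Numerator = (3/8) * 0.64 * 0.72 = 0.172800
Denominator = 1 + 3*0.64^2/8 = 1 + 0.153600 = 1.153600
eta = 0.172800 / 1.153600
eta = 0.1498 m

0.1498


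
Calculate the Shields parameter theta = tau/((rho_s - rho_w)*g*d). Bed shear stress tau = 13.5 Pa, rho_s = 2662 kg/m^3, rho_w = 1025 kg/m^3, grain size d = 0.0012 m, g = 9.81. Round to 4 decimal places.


theta = tau / ((rho_s - rho_w) * g * d)
rho_s - rho_w = 2662 - 1025 = 1637
Denominator = 1637 * 9.81 * 0.0012 = 19.270764
theta = 13.5 / 19.270764
theta = 0.7005

0.7005


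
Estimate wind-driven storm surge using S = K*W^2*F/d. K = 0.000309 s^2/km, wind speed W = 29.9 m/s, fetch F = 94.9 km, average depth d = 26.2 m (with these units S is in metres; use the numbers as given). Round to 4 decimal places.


S = K * W^2 * F / d
W^2 = 29.9^2 = 894.01
S = 0.000309 * 894.01 * 94.9 / 26.2
Numerator = 0.000309 * 894.01 * 94.9 = 26.216039
S = 26.216039 / 26.2 = 1.0006 m

1.0006


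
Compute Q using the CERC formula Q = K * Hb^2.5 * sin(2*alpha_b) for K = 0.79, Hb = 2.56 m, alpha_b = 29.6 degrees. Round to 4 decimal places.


Q = K * Hb^2.5 * sin(2 * alpha_b)
Hb^2.5 = 2.56^2.5 = 10.485760
sin(2 * 29.6) = sin(59.2) = 0.858960
Q = 0.79 * 10.485760 * 0.858960
Q = 7.1154 m^3/s

7.1154


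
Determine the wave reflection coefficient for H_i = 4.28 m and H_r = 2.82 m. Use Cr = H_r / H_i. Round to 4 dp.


Cr = H_r / H_i
Cr = 2.82 / 4.28
Cr = 0.6589

0.6589


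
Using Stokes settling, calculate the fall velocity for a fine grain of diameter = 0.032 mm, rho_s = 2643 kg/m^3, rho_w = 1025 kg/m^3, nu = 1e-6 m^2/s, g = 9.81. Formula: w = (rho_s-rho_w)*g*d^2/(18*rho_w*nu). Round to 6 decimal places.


w = (rho_s - rho_w) * g * d^2 / (18 * rho_w * nu)
d = 0.032 mm = 0.000032 m
rho_s - rho_w = 2643 - 1025 = 1618
Numerator = 1618 * 9.81 * (0.000032)^2 = 0.000016253522
Denominator = 18 * 1025 * 1e-6 = 0.018450
w = 0.000881 m/s

0.000881


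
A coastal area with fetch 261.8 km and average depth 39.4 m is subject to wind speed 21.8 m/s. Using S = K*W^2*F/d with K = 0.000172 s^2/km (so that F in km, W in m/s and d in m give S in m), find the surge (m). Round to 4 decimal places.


S = K * W^2 * F / d
W^2 = 21.8^2 = 475.24
S = 0.000172 * 475.24 * 261.8 / 39.4
Numerator = 0.000172 * 475.24 * 261.8 = 21.399867
S = 21.399867 / 39.4 = 0.5431 m

0.5431


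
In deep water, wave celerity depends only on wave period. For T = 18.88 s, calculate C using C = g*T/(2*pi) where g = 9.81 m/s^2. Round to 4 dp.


We use the deep-water celerity formula:
C = g * T / (2 * pi)
C = 9.81 * 18.88 / (2 * 3.14159...)
C = 185.212800 / 6.283185
C = 29.4775 m/s

29.4775


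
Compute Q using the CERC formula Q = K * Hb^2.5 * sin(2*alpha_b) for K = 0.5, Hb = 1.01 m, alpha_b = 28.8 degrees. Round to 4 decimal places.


Q = K * Hb^2.5 * sin(2 * alpha_b)
Hb^2.5 = 1.01^2.5 = 1.025188
sin(2 * 28.8) = sin(57.6) = 0.844328
Q = 0.5 * 1.025188 * 0.844328
Q = 0.4328 m^3/s

0.4328


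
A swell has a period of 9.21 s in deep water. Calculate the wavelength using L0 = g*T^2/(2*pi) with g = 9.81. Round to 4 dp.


L0 = g * T^2 / (2 * pi)
L0 = 9.81 * 9.21^2 / (2 * pi)
L0 = 9.81 * 84.8241 / 6.28319
L0 = 832.1244 / 6.28319
L0 = 132.4367 m

132.4367


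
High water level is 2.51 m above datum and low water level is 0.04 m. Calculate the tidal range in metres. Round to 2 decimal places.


Tidal range = High water - Low water
Tidal range = 2.51 - (0.04)
Tidal range = 2.47 m

2.47


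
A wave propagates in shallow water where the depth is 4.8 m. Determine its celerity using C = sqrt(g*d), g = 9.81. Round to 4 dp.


Using the shallow-water approximation:
C = sqrt(g * d) = sqrt(9.81 * 4.8)
C = sqrt(47.0880)
C = 6.8621 m/s

6.8621


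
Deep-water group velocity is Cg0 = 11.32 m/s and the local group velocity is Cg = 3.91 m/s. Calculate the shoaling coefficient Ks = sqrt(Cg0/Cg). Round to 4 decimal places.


Ks = sqrt(Cg0 / Cg)
Ks = sqrt(11.32 / 3.91)
Ks = sqrt(2.8951)
Ks = 1.7015

1.7015


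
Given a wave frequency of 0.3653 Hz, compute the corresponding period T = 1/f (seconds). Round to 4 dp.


T = 1 / f
T = 1 / 0.3653
T = 2.7375 s

2.7375


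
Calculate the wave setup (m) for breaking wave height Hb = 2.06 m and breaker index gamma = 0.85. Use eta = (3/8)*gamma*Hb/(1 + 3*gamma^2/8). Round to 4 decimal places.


eta = (3/8) * gamma * Hb / (1 + 3*gamma^2/8)
Numerator = (3/8) * 0.85 * 2.06 = 0.656625
Denominator = 1 + 3*0.85^2/8 = 1 + 0.270938 = 1.270938
eta = 0.656625 / 1.270938
eta = 0.5166 m

0.5166


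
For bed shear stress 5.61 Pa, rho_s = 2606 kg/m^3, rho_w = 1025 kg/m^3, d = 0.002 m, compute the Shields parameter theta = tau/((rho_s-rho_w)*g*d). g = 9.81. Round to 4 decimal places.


theta = tau / ((rho_s - rho_w) * g * d)
rho_s - rho_w = 2606 - 1025 = 1581
Denominator = 1581 * 9.81 * 0.002 = 31.019220
theta = 5.61 / 31.019220
theta = 0.1809

0.1809


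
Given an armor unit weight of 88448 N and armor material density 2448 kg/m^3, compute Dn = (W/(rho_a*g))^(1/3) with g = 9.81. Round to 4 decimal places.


V = W / (rho_a * g)
V = 88448 / (2448 * 9.81)
V = 88448 / 24014.88
V = 3.683050 m^3
Dn = V^(1/3) = 3.683050^(1/3)
Dn = 1.5443 m

1.5443


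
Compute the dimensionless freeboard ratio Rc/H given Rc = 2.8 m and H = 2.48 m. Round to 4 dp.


Relative freeboard = Rc / H
= 2.8 / 2.48
= 1.1290

1.1290


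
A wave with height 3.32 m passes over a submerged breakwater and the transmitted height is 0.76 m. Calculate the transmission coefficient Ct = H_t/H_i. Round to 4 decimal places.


Ct = H_t / H_i
Ct = 0.76 / 3.32
Ct = 0.2289

0.2289


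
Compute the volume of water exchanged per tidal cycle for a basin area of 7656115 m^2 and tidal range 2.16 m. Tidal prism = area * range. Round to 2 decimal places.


Tidal prism = Area * Tidal range
P = 7656115 * 2.16
P = 16537208.40 m^3

16537208.40


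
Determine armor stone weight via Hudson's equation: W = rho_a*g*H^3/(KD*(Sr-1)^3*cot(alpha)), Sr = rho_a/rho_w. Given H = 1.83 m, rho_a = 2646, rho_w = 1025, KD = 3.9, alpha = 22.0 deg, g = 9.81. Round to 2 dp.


Sr = rho_a / rho_w = 2646 / 1025 = 2.581463
(Sr - 1) = 1.581463
(Sr - 1)^3 = 3.955282
cot(22.0) = 1 / tan(22.0) = 1 / 0.404026 = 2.475087
Numerator = 2646 * 9.81 * 1.83^3 = 159078.7305
Denominator = 3.9 * 3.955282 * 2.475087 = 38.179699
W = 159078.7305 / 38.179699
W = 4166.58 N

4166.58


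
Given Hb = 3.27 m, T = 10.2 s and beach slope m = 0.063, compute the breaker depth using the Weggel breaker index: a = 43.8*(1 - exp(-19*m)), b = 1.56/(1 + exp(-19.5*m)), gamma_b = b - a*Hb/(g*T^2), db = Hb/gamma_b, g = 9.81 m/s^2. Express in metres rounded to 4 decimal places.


a = 43.8 * (1 - exp(-19 * m))
exp(-19 * 0.063) = exp(-1.1970) = 0.302099
a = 43.8 * (1 - 0.302099) = 30.568057
b = 1.56 / (1 + exp(-19.5 * m))
exp(-19.5 * 0.063) = exp(-1.2285) = 0.292731
b = 1.56 / (1 + 0.292731) = 1.206747
Hb / (g * T^2) = 3.27 / (9.81 * 10.2^2) = 3.27 / 1020.6324 = 0.00320390
gamma_b = b - a * Hb/(g*T^2) = 1.206747 - 30.568057 * 0.00320390 = 1.108810
db = Hb / gamma_b = 3.27 / 1.108810
db = 2.9491 m

2.9491


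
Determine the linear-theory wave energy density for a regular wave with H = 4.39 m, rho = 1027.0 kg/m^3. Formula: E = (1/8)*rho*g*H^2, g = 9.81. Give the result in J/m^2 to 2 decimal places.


E = (1/8) * rho * g * H^2
E = (1/8) * 1027.0 * 9.81 * 4.39^2
E = 0.125 * 1027.0 * 9.81 * 19.2721
E = 24270.49 J/m^2

24270.49


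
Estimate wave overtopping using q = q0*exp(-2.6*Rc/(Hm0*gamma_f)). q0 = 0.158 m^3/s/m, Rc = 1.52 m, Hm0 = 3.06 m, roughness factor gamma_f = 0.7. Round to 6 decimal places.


q = q0 * exp(-2.6 * Rc / (Hm0 * gamma_f))
Exponent = -2.6 * 1.52 / (3.06 * 0.7)
= -2.6 * 1.52 / 2.1420
= -1.845005
exp(-1.845005) = 0.158025
q = 0.158 * 0.158025
q = 0.024968 m^3/s/m

0.024968


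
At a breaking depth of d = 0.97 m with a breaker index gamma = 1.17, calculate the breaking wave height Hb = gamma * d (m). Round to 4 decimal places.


Hb = gamma * d
Hb = 1.17 * 0.97
Hb = 1.1349 m

1.1349


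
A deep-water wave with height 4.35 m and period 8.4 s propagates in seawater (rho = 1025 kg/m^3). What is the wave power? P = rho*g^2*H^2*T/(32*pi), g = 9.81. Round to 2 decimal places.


P = rho * g^2 * H^2 * T / (32 * pi)
P = 1025 * 9.81^2 * 4.35^2 * 8.4 / (32 * pi)
P = 1025 * 96.2361 * 18.9225 * 8.4 / 100.53096
P = 155962.37 W/m

155962.37


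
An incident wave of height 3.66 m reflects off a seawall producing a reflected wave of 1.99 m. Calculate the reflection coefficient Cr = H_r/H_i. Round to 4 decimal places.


Cr = H_r / H_i
Cr = 1.99 / 3.66
Cr = 0.5437

0.5437


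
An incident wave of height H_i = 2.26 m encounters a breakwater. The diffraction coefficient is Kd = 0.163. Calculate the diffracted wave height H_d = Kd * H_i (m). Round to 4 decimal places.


H_d = Kd * H_i
H_d = 0.163 * 2.26
H_d = 0.3684 m

0.3684


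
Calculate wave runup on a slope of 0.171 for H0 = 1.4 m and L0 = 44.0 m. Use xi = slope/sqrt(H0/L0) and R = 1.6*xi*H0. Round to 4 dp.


xi = slope / sqrt(H0/L0)
H0/L0 = 1.4/44.0 = 0.031818
sqrt(0.031818) = 0.178377
xi = 0.171 / 0.178377 = 0.958646
R = 1.6 * xi * H0 = 1.6 * 0.958646 * 1.4
R = 2.1474 m

2.1474


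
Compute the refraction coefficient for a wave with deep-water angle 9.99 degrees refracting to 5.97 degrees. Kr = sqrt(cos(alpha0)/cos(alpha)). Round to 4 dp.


Kr = sqrt(cos(alpha0) / cos(alpha))
cos(9.99) = 0.984838
cos(5.97) = 0.994576
Kr = sqrt(0.984838 / 0.994576)
Kr = sqrt(0.990208)
Kr = 0.9951

0.9951


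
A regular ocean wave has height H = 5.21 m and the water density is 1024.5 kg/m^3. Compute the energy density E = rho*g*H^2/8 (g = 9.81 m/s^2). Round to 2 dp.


E = (1/8) * rho * g * H^2
E = (1/8) * 1024.5 * 9.81 * 5.21^2
E = 0.125 * 1024.5 * 9.81 * 27.1441
E = 34100.95 J/m^2

34100.95


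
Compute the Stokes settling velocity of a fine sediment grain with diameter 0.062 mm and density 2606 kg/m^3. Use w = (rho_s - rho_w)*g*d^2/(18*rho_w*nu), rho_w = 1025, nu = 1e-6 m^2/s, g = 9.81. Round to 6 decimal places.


w = (rho_s - rho_w) * g * d^2 / (18 * rho_w * nu)
d = 0.062 mm = 0.000062 m
rho_s - rho_w = 2606 - 1025 = 1581
Numerator = 1581 * 9.81 * (0.000062)^2 = 0.000059618941
Denominator = 18 * 1025 * 1e-6 = 0.018450
w = 0.003231 m/s

0.003231


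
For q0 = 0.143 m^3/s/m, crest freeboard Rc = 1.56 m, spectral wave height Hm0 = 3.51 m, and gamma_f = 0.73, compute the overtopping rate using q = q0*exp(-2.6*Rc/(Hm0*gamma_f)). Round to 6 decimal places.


q = q0 * exp(-2.6 * Rc / (Hm0 * gamma_f))
Exponent = -2.6 * 1.56 / (3.51 * 0.73)
= -2.6 * 1.56 / 2.5623
= -1.582953
exp(-1.582953) = 0.205368
q = 0.143 * 0.205368
q = 0.029368 m^3/s/m

0.029368


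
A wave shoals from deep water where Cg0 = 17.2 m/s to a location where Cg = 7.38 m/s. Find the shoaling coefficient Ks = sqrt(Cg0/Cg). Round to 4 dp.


Ks = sqrt(Cg0 / Cg)
Ks = sqrt(17.2 / 7.38)
Ks = sqrt(2.3306)
Ks = 1.5266

1.5266


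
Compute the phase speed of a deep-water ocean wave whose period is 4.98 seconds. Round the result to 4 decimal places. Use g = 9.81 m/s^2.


We use the deep-water celerity formula:
C = g * T / (2 * pi)
C = 9.81 * 4.98 / (2 * 3.14159...)
C = 48.853800 / 6.283185
C = 7.7753 m/s

7.7753


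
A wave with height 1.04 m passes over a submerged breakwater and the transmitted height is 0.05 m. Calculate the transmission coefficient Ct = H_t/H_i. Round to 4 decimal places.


Ct = H_t / H_i
Ct = 0.05 / 1.04
Ct = 0.0481

0.0481


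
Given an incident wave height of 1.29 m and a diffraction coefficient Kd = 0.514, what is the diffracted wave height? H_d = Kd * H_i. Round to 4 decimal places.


H_d = Kd * H_i
H_d = 0.514 * 1.29
H_d = 0.6631 m

0.6631


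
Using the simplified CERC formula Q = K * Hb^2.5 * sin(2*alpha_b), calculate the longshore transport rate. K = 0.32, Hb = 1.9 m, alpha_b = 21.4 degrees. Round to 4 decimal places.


Q = K * Hb^2.5 * sin(2 * alpha_b)
Hb^2.5 = 1.9^2.5 = 4.976042
sin(2 * 21.4) = sin(42.8) = 0.679441
Q = 0.32 * 4.976042 * 0.679441
Q = 1.0819 m^3/s

1.0819


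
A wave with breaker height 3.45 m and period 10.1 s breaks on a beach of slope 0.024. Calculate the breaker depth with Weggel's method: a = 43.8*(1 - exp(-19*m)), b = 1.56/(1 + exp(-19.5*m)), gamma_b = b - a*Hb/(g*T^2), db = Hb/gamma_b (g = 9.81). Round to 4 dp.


a = 43.8 * (1 - exp(-19 * m))
exp(-19 * 0.024) = exp(-0.4560) = 0.633814
a = 43.8 * (1 - 0.633814) = 16.038954
b = 1.56 / (1 + exp(-19.5 * m))
exp(-19.5 * 0.024) = exp(-0.4680) = 0.626254
b = 1.56 / (1 + 0.626254) = 0.959260
Hb / (g * T^2) = 3.45 / (9.81 * 10.1^2) = 3.45 / 1000.7181 = 0.00344752
gamma_b = b - a * Hb/(g*T^2) = 0.959260 - 16.038954 * 0.00344752 = 0.903965
db = Hb / gamma_b = 3.45 / 0.903965
db = 3.8165 m

3.8165


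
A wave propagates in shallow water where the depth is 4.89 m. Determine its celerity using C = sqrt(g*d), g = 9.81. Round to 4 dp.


Using the shallow-water approximation:
C = sqrt(g * d) = sqrt(9.81 * 4.89)
C = sqrt(47.9709)
C = 6.9261 m/s

6.9261


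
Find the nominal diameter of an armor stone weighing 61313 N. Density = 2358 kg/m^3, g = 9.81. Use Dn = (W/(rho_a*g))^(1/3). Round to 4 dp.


V = W / (rho_a * g)
V = 61313 / (2358 * 9.81)
V = 61313 / 23131.98
V = 2.650573 m^3
Dn = V^(1/3) = 2.650573^(1/3)
Dn = 1.3839 m

1.3839


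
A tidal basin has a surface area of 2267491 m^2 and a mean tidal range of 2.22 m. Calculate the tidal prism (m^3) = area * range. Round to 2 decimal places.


Tidal prism = Area * Tidal range
P = 2267491 * 2.22
P = 5033830.02 m^3

5033830.02


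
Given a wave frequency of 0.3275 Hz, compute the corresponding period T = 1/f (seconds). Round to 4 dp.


T = 1 / f
T = 1 / 0.3275
T = 3.0534 s

3.0534


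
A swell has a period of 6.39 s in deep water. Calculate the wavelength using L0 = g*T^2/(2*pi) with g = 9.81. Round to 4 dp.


L0 = g * T^2 / (2 * pi)
L0 = 9.81 * 6.39^2 / (2 * pi)
L0 = 9.81 * 40.8321 / 6.28319
L0 = 400.5629 / 6.28319
L0 = 63.7516 m

63.7516


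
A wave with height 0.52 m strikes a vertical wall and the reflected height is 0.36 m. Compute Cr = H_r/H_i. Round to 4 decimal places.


Cr = H_r / H_i
Cr = 0.36 / 0.52
Cr = 0.6923

0.6923


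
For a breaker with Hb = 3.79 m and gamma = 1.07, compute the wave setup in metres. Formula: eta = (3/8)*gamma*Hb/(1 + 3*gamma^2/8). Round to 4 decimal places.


eta = (3/8) * gamma * Hb / (1 + 3*gamma^2/8)
Numerator = (3/8) * 1.07 * 3.79 = 1.520738
Denominator = 1 + 3*1.07^2/8 = 1 + 0.429338 = 1.429338
eta = 1.520738 / 1.429338
eta = 1.0639 m

1.0639


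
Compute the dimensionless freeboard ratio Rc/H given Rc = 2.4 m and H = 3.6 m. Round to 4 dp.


Relative freeboard = Rc / H
= 2.4 / 3.6
= 0.6667

0.6667


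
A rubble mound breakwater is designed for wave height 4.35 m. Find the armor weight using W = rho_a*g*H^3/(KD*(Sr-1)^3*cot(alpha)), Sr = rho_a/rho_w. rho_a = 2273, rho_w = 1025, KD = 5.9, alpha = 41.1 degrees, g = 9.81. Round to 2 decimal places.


Sr = rho_a / rho_w = 2273 / 1025 = 2.217561
(Sr - 1) = 1.217561
(Sr - 1)^3 = 1.804979
cot(41.1) = 1 / tan(41.1) = 1 / 0.872356 = 1.146322
Numerator = 2273 * 9.81 * 4.35^3 = 1835423.1874
Denominator = 5.9 * 1.804979 * 1.146322 = 12.207609
W = 1835423.1874 / 12.207609
W = 150350.75 N

150350.75


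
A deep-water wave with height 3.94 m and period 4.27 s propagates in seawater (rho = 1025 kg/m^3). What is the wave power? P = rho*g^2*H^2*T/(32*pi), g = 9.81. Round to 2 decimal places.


P = rho * g^2 * H^2 * T / (32 * pi)
P = 1025 * 9.81^2 * 3.94^2 * 4.27 / (32 * pi)
P = 1025 * 96.2361 * 15.5236 * 4.27 / 100.53096
P = 65040.27 W/m

65040.27


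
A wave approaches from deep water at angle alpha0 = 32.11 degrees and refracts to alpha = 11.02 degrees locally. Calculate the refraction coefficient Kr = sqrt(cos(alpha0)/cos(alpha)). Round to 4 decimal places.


Kr = sqrt(cos(alpha0) / cos(alpha))
cos(32.11) = 0.847029
cos(11.02) = 0.981561
Kr = sqrt(0.847029 / 0.981561)
Kr = sqrt(0.862941)
Kr = 0.9289

0.9289


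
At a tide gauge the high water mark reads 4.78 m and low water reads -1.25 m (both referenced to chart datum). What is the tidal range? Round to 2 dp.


Tidal range = High water - Low water
Tidal range = 4.78 - (-1.25)
Tidal range = 6.03 m

6.03


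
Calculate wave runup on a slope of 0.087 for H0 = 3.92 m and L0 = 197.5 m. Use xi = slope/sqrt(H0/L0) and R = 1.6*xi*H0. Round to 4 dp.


xi = slope / sqrt(H0/L0)
H0/L0 = 3.92/197.5 = 0.019848
sqrt(0.019848) = 0.140883
xi = 0.087 / 0.140883 = 0.617532
R = 1.6 * xi * H0 = 1.6 * 0.617532 * 3.92
R = 3.8732 m

3.8732


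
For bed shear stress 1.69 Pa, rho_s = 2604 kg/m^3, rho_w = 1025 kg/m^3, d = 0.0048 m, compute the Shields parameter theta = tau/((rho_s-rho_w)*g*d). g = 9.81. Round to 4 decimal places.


theta = tau / ((rho_s - rho_w) * g * d)
rho_s - rho_w = 2604 - 1025 = 1579
Denominator = 1579 * 9.81 * 0.0048 = 74.351952
theta = 1.69 / 74.351952
theta = 0.0227

0.0227


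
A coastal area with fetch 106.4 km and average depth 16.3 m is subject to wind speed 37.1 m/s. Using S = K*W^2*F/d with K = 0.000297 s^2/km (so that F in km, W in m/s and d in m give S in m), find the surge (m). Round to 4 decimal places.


S = K * W^2 * F / d
W^2 = 37.1^2 = 1376.41
S = 0.000297 * 1376.41 * 106.4 / 16.3
Numerator = 0.000297 * 1376.41 * 106.4 = 43.495657
S = 43.495657 / 16.3 = 2.6684 m

2.6684


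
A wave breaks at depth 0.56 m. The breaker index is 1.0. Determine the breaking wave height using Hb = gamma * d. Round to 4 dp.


Hb = gamma * d
Hb = 1.0 * 0.56
Hb = 0.5600 m

0.5600


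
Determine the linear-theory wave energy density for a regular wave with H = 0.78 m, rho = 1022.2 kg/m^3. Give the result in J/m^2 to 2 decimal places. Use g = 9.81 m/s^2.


E = (1/8) * rho * g * H^2
E = (1/8) * 1022.2 * 9.81 * 0.78^2
E = 0.125 * 1022.2 * 9.81 * 0.6084
E = 762.61 J/m^2

762.61


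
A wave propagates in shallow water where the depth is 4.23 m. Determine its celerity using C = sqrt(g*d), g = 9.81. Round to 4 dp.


Using the shallow-water approximation:
C = sqrt(g * d) = sqrt(9.81 * 4.23)
C = sqrt(41.4963)
C = 6.4418 m/s

6.4418


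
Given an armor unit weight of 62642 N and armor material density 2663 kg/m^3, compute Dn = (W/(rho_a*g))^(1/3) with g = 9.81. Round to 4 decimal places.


V = W / (rho_a * g)
V = 62642 / (2663 * 9.81)
V = 62642 / 26124.03
V = 2.397869 m^3
Dn = V^(1/3) = 2.397869^(1/3)
Dn = 1.3385 m

1.3385


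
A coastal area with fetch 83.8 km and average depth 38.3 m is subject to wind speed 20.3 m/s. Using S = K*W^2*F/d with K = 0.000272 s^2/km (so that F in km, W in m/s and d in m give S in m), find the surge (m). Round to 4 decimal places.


S = K * W^2 * F / d
W^2 = 20.3^2 = 412.09
S = 0.000272 * 412.09 * 83.8 / 38.3
Numerator = 0.000272 * 412.09 * 83.8 = 9.393015
S = 9.393015 / 38.3 = 0.2452 m

0.2452


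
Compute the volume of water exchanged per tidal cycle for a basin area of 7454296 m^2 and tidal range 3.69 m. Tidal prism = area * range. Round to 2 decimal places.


Tidal prism = Area * Tidal range
P = 7454296 * 3.69
P = 27506352.24 m^3

27506352.24


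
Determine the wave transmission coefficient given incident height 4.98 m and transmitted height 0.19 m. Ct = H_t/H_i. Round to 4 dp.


Ct = H_t / H_i
Ct = 0.19 / 4.98
Ct = 0.0382

0.0382


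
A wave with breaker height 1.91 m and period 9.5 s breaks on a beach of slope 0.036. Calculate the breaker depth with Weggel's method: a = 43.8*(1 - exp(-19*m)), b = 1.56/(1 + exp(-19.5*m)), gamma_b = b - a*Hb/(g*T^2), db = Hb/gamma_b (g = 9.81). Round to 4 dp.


a = 43.8 * (1 - exp(-19 * m))
exp(-19 * 0.036) = exp(-0.6840) = 0.504595
a = 43.8 * (1 - 0.504595) = 21.698758
b = 1.56 / (1 + exp(-19.5 * m))
exp(-19.5 * 0.036) = exp(-0.7020) = 0.495593
b = 1.56 / (1 + 0.495593) = 1.043064
Hb / (g * T^2) = 1.91 / (9.81 * 9.5^2) = 1.91 / 885.3525 = 0.00215733
gamma_b = b - a * Hb/(g*T^2) = 1.043064 - 21.698758 * 0.00215733 = 0.996253
db = Hb / gamma_b = 1.91 / 0.996253
db = 1.9172 m

1.9172


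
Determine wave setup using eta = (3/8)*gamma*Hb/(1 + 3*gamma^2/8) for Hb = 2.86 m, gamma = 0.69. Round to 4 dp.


eta = (3/8) * gamma * Hb / (1 + 3*gamma^2/8)
Numerator = (3/8) * 0.69 * 2.86 = 0.740025
Denominator = 1 + 3*0.69^2/8 = 1 + 0.178538 = 1.178538
eta = 0.740025 / 1.178538
eta = 0.6279 m

0.6279


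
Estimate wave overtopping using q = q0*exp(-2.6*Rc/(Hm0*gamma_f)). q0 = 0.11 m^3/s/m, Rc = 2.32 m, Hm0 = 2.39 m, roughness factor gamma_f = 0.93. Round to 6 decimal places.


q = q0 * exp(-2.6 * Rc / (Hm0 * gamma_f))
Exponent = -2.6 * 2.32 / (2.39 * 0.93)
= -2.6 * 2.32 / 2.2227
= -2.713817
exp(-2.713817) = 0.066283
q = 0.11 * 0.066283
q = 0.007291 m^3/s/m

0.007291


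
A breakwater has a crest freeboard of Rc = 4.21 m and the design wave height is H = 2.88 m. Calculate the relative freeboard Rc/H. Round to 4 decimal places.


Relative freeboard = Rc / H
= 4.21 / 2.88
= 1.4618

1.4618


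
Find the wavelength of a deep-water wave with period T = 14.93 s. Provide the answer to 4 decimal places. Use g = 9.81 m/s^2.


L0 = g * T^2 / (2 * pi)
L0 = 9.81 * 14.93^2 / (2 * pi)
L0 = 9.81 * 222.9049 / 6.28319
L0 = 2186.6971 / 6.28319
L0 = 348.0236 m

348.0236


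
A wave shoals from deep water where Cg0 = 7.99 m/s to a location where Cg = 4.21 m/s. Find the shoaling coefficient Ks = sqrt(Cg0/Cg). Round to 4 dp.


Ks = sqrt(Cg0 / Cg)
Ks = sqrt(7.99 / 4.21)
Ks = sqrt(1.8979)
Ks = 1.3776

1.3776


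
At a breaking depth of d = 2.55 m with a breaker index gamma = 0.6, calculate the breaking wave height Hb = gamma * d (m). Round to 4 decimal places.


Hb = gamma * d
Hb = 0.6 * 2.55
Hb = 1.5300 m

1.5300


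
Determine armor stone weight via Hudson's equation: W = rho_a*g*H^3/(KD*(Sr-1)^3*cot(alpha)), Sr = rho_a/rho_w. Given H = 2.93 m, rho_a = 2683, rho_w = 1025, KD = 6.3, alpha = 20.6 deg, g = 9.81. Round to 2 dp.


Sr = rho_a / rho_w = 2683 / 1025 = 2.617561
(Sr - 1) = 1.617561
(Sr - 1)^3 = 4.232354
cot(20.6) = 1 / tan(20.6) = 1 / 0.375875 = 2.660457
Numerator = 2683 * 9.81 * 2.93^3 = 662052.6696
Denominator = 6.3 * 4.232354 * 2.660457 = 70.937970
W = 662052.6696 / 70.937970
W = 9332.84 N

9332.84


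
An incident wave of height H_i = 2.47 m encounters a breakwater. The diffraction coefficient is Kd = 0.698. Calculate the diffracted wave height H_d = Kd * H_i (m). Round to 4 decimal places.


H_d = Kd * H_i
H_d = 0.698 * 2.47
H_d = 1.7241 m

1.7241


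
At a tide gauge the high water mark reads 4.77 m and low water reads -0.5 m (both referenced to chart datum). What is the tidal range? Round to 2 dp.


Tidal range = High water - Low water
Tidal range = 4.77 - (-0.5)
Tidal range = 5.27 m

5.27


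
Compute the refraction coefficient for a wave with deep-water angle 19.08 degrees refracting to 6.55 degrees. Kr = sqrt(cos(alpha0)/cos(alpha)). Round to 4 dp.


Kr = sqrt(cos(alpha0) / cos(alpha))
cos(19.08) = 0.945063
cos(6.55) = 0.993473
Kr = sqrt(0.945063 / 0.993473)
Kr = sqrt(0.951272)
Kr = 0.9753

0.9753


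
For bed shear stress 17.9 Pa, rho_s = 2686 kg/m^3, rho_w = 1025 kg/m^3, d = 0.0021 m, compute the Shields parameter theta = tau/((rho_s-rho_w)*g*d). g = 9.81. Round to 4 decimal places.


theta = tau / ((rho_s - rho_w) * g * d)
rho_s - rho_w = 2686 - 1025 = 1661
Denominator = 1661 * 9.81 * 0.0021 = 34.218261
theta = 17.9 / 34.218261
theta = 0.5231

0.5231


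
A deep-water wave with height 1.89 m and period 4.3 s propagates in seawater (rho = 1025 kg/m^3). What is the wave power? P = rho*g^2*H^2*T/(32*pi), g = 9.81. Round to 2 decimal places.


P = rho * g^2 * H^2 * T / (32 * pi)
P = 1025 * 9.81^2 * 1.89^2 * 4.3 / (32 * pi)
P = 1025 * 96.2361 * 3.5721 * 4.3 / 100.53096
P = 15071.42 W/m

15071.42


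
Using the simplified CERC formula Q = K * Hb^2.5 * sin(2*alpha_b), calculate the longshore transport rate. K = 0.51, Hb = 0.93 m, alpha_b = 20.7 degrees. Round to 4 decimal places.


Q = K * Hb^2.5 * sin(2 * alpha_b)
Hb^2.5 = 0.93^2.5 = 0.834079
sin(2 * 20.7) = sin(41.4) = 0.661312
Q = 0.51 * 0.834079 * 0.661312
Q = 0.2813 m^3/s

0.2813


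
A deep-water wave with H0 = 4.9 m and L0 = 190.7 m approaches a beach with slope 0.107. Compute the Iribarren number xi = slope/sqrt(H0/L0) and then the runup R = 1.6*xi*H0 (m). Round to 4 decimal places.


xi = slope / sqrt(H0/L0)
H0/L0 = 4.9/190.7 = 0.025695
sqrt(0.025695) = 0.160296
xi = 0.107 / 0.160296 = 0.667515
R = 1.6 * xi * H0 = 1.6 * 0.667515 * 4.9
R = 5.2333 m

5.2333


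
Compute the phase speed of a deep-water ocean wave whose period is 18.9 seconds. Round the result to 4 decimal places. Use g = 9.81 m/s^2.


We use the deep-water celerity formula:
C = g * T / (2 * pi)
C = 9.81 * 18.9 / (2 * 3.14159...)
C = 185.409000 / 6.283185
C = 29.5088 m/s

29.5088
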